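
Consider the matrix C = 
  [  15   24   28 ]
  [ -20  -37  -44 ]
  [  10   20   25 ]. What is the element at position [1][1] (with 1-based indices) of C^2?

Characteristic polynomial: t^3 - 3t^2 - 25t + 75 = (t - 5)(t - 3)(t + 5), so the eigenvalues are -5, 3, 5.
t=5: eigenvector (2, -2, 1).
t=3: eigenvector (-2, 1, 0).
t=-5: eigenvector (1, -2, 1).
P = [[2, -2, 1], [-2, 1, -2], [1, 0, 1]], D = diag(5, 3, -5), P⁻¹ = [[1, 2, 3], [0, 1, 2], [-1, -2, -2]].
C² = P·diag(25, 9, 25)·P⁻¹ = [[25, 32, 64], [0, 9, -32], [0, 0, 25]].
The requested entry is 25.

25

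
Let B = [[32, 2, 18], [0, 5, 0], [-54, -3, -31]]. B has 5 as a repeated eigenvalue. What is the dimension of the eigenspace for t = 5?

1

B − 5I = [[27, 2, 18], [0, 0, 0], [-54, -3, -36]].
This matrix has rank 2, so its null space has dimension 3 − 2 = 1.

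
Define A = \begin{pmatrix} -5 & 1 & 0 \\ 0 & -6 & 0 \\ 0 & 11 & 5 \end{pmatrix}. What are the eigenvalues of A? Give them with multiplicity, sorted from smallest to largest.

-6, -5, 5

Characteristic polynomial: p(t) = t^3 + 6t^2 - 25t - 150 = (t - 5)(t + 5)(t + 6).
Roots (with multiplicity): -6, -5, 5.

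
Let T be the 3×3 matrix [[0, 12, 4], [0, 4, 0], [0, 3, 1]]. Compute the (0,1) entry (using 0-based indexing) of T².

60

Characteristic polynomial: λ^3 - 5λ^2 + 4λ = λ(λ - 4)(λ - 1), so the eigenvalues are 0, 1, 4.
λ=0: eigenvector (1, 0, 0).
λ=1: eigenvector (4, 0, 1).
λ=4: eigenvector (4, 1, 1).
P = [[1, 4, 4], [0, 0, 1], [0, 1, 1]], D = diag(0, 1, 4), P⁻¹ = [[1, 0, -4], [0, -1, 1], [0, 1, 0]].
T² = P·diag(0, 1, 16)·P⁻¹ = [[0, 60, 4], [0, 16, 0], [0, 15, 1]].
The requested entry is 60.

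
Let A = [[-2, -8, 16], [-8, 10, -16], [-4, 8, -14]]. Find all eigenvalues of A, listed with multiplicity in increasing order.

-6, -2, 2

Characteristic polynomial: p(t) = t^3 + 6t^2 - 4t - 24 = (t - 2)(t + 2)(t + 6).
Roots (with multiplicity): -6, -2, 2.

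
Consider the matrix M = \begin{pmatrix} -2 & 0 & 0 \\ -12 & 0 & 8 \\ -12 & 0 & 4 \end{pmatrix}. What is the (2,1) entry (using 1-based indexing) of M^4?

Characteristic polynomial: λ^3 - 2λ^2 - 8λ = λ(λ - 4)(λ + 2), so the eigenvalues are -2, 0, 4.
λ=-2: eigenvector (1, -2, 2).
λ=0: eigenvector (0, 1, 0).
λ=4: eigenvector (0, 2, 1).
P = [[1, 0, 0], [-2, 1, 2], [2, 0, 1]], D = diag(-2, 0, 4), P⁻¹ = [[1, 0, 0], [6, 1, -2], [-2, 0, 1]].
M⁴ = P·diag(16, 0, 256)·P⁻¹ = [[16, 0, 0], [-1056, 0, 512], [-480, 0, 256]].
The requested entry is -1056.

-1056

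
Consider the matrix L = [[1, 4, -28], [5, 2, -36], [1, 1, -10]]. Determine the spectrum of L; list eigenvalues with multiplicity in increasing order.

-3, -2, -2

Characteristic polynomial: p(t) = t^3 + 7t^2 + 16t + 12 = (t + 2)^2(t + 3).
Roots (with multiplicity): -3, -2, -2.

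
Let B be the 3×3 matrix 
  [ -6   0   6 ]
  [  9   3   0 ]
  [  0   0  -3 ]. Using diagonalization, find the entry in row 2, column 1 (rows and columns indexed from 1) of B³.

243

Characteristic polynomial: t^3 + 6t^2 - 9t - 54 = (t - 3)(t + 3)(t + 6), so the eigenvalues are -6, -3, 3.
t=-6: eigenvector (1, -1, 0).
t=-3: eigenvector (2, -3, 1).
t=3: eigenvector (0, 1, 0).
P = [[1, 2, 0], [-1, -3, 1], [0, 1, 0]], D = diag(-6, -3, 3), P⁻¹ = [[1, 0, -2], [0, 0, 1], [1, 1, 1]].
B³ = P·diag(-216, -27, 27)·P⁻¹ = [[-216, 0, 378], [243, 27, -324], [0, 0, -27]].
The requested entry is 243.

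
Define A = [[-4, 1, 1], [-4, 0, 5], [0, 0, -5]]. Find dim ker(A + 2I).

A + 2I = [[-2, 1, 1], [-4, 2, 5], [0, 0, -3]].
This matrix has rank 2, so its null space has dimension 3 − 2 = 1.

1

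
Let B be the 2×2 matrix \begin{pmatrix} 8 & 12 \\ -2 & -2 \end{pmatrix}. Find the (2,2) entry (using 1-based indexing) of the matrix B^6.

Characteristic polynomial: t^2 - 6t + 8 = (t - 4)(t - 2), so the eigenvalues are 2, 4.
t=2: eigenvector (-2, 1).
t=4: eigenvector (3, -1).
P = [[-2, 3], [1, -1]], D = diag(2, 4), P⁻¹ = [[1, 3], [1, 2]].
B⁶ = P·diag(64, 4096)·P⁻¹ = [[12160, 24192], [-4032, -8000]].
The requested entry is -8000.

-8000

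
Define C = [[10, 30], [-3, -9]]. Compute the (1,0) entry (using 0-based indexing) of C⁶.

Characteristic polynomial: r^2 - r = r(r - 1), so the eigenvalues are 0, 1.
r=1: eigenvector (10, -3).
r=0: eigenvector (-3, 1).
P = [[10, -3], [-3, 1]], D = diag(1, 0), P⁻¹ = [[1, 3], [3, 10]].
C⁶ = P·diag(1, 0)·P⁻¹ = [[10, 30], [-3, -9]].
The requested entry is -3.

-3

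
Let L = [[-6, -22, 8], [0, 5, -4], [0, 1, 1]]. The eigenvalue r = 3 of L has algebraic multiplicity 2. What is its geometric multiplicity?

L − 3I = [[-9, -22, 8], [0, 2, -4], [0, 1, -2]].
This matrix has rank 2, so its null space has dimension 3 − 2 = 1.

1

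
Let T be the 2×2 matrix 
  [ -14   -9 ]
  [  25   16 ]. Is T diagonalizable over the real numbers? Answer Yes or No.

No

Characteristic polynomial: p(λ) = λ^2 - 2λ + 1 = (λ - 1)^2.
λ = 1 has algebraic multiplicity 2; rank(T − 1I) = 1, so geometric multiplicity = 1.
Geometric multiplicity < algebraic multiplicity, so T is not diagonalizable.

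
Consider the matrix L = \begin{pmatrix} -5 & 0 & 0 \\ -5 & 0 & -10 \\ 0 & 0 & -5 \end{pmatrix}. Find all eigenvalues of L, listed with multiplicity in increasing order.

Characteristic polynomial: p(r) = r^3 + 10r^2 + 25r = r(r + 5)^2.
Roots (with multiplicity): -5, -5, 0.

-5, -5, 0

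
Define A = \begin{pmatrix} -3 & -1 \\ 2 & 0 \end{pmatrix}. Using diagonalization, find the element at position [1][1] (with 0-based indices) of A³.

6

Characteristic polynomial: s^2 + 3s + 2 = (s + 1)(s + 2), so the eigenvalues are -2, -1.
s=-1: eigenvector (-1, 2).
s=-2: eigenvector (-1, 1).
P = [[-1, -1], [2, 1]], D = diag(-1, -2), P⁻¹ = [[1, 1], [-2, -1]].
A³ = P·diag(-1, -8)·P⁻¹ = [[-15, -7], [14, 6]].
The requested entry is 6.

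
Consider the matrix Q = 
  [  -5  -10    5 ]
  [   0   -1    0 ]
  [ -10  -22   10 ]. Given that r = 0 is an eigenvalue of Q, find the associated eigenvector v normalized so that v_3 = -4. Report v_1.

Q = [[-5, -10, 5], [0, -1, 0], [-10, -22, 10]].
Solving (Q)v = 0 gives the eigenspace spanned by (-4, 0, -4).
With v_3 = -4, v = (-4, 0, -4), so v_1 = -4.

-4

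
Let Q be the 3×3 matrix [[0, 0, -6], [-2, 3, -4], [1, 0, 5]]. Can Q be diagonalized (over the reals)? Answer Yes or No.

Characteristic polynomial: p(μ) = μ^3 - 8μ^2 + 21μ - 18 = (μ - 3)^2(μ - 2).
μ = 3 has algebraic multiplicity 2; rank(Q − 3I) = 1, so geometric multiplicity = 2.
Every eigenvalue has geometric = algebraic multiplicity, so Q is diagonalizable.

Yes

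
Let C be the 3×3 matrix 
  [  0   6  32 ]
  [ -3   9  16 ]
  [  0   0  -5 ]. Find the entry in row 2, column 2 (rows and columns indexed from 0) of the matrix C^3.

-125

Characteristic polynomial: λ^3 - 4λ^2 - 27λ + 90 = (λ - 6)(λ - 3)(λ + 5), so the eigenvalues are -5, 3, 6.
λ=6: eigenvector (1, 1, 0).
λ=3: eigenvector (-2, -1, 0).
λ=-5: eigenvector (-4, -2, 1).
P = [[1, -2, -4], [1, -1, -2], [0, 0, 1]], D = diag(6, 3, -5), P⁻¹ = [[-1, 2, 0], [-1, 1, -2], [0, 0, 1]].
C³ = P·diag(216, 27, -125)·P⁻¹ = [[-162, 378, 608], [-189, 405, 304], [0, 0, -125]].
The requested entry is -125.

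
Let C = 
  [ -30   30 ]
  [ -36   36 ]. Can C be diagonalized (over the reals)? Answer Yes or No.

Yes

Characteristic polynomial: p(μ) = μ^2 - 6μ = μ(μ - 6).
All 2 eigenvalues are distinct, so C is diagonalizable.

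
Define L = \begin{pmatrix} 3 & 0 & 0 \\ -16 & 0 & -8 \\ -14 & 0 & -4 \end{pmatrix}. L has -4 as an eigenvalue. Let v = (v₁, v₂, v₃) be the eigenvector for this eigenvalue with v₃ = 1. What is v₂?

2

L + 4I = [[7, 0, 0], [-16, 4, -8], [-14, 0, 0]].
Solving (L + 4I)v = 0 gives the eigenspace spanned by (0, 2, 1).
With v₃ = 1, v = (0, 2, 1), so v₂ = 2.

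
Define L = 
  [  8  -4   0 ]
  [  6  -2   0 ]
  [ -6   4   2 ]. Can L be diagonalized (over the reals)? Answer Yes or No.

Yes

Characteristic polynomial: p(μ) = μ^3 - 8μ^2 + 20μ - 16 = (μ - 4)(μ - 2)^2.
μ = 2 has algebraic multiplicity 2; rank(L − 2I) = 1, so geometric multiplicity = 2.
Every eigenvalue has geometric = algebraic multiplicity, so L is diagonalizable.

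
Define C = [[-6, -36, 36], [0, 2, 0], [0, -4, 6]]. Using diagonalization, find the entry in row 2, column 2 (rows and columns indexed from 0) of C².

Characteristic polynomial: r^3 - 2r^2 - 36r + 72 = (r - 6)(r - 2)(r + 6), so the eigenvalues are -6, 2, 6.
r=-6: eigenvector (1, 0, 0).
r=2: eigenvector (0, 1, 1).
r=6: eigenvector (3, 0, 1).
P = [[1, 0, 3], [0, 1, 0], [0, 1, 1]], D = diag(-6, 2, 6), P⁻¹ = [[1, 3, -3], [0, 1, 0], [0, -1, 1]].
C² = P·diag(36, 4, 36)·P⁻¹ = [[36, 0, 0], [0, 4, 0], [0, -32, 36]].
The requested entry is 36.

36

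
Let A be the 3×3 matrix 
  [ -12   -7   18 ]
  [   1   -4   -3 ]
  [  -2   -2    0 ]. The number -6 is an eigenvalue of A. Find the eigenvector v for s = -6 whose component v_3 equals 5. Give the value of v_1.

A + 6I = [[-6, -7, 18], [1, 2, -3], [-2, -2, 6]].
Solving (A + 6I)v = 0 gives the eigenspace spanned by (15, 0, 5).
With v_3 = 5, v = (15, 0, 5), so v_1 = 15.

15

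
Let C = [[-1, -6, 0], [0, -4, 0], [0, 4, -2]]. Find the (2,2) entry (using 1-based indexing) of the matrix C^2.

16

Characteristic polynomial: λ^3 + 7λ^2 + 14λ + 8 = (λ + 1)(λ + 2)(λ + 4), so the eigenvalues are -4, -2, -1.
λ=-1: eigenvector (1, 0, 0).
λ=-4: eigenvector (2, 1, -2).
λ=-2: eigenvector (0, 0, 1).
P = [[1, 2, 0], [0, 1, 0], [0, -2, 1]], D = diag(-1, -4, -2), P⁻¹ = [[1, -2, 0], [0, 1, 0], [0, 2, 1]].
C² = P·diag(1, 16, 4)·P⁻¹ = [[1, 30, 0], [0, 16, 0], [0, -24, 4]].
The requested entry is 16.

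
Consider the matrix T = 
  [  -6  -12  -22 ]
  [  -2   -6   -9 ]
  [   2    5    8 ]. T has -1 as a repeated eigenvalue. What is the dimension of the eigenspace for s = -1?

1

T + 1I = [[-5, -12, -22], [-2, -5, -9], [2, 5, 9]].
This matrix has rank 2, so its null space has dimension 3 − 2 = 1.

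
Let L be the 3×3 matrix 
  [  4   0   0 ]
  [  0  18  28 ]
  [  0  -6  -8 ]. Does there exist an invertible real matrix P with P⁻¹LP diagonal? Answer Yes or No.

Characteristic polynomial: p(λ) = λ^3 - 14λ^2 + 64λ - 96 = (λ - 6)(λ - 4)^2.
λ = 4 has algebraic multiplicity 2; rank(L − 4I) = 1, so geometric multiplicity = 2.
Every eigenvalue has geometric = algebraic multiplicity, so L is diagonalizable.

Yes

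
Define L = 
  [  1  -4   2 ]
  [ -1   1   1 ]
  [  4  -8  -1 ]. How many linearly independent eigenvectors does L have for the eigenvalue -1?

L + 1I = [[2, -4, 2], [-1, 2, 1], [4, -8, 0]].
This matrix has rank 2, so its null space has dimension 3 − 2 = 1.

1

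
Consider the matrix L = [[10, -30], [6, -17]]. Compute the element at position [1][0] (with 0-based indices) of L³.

Characteristic polynomial: r^2 + 7r + 10 = (r + 2)(r + 5), so the eigenvalues are -5, -2.
r=-2: eigenvector (5, 2).
r=-5: eigenvector (2, 1).
P = [[5, 2], [2, 1]], D = diag(-2, -5), P⁻¹ = [[1, -2], [-2, 5]].
L³ = P·diag(-8, -125)·P⁻¹ = [[460, -1170], [234, -593]].
The requested entry is 234.

234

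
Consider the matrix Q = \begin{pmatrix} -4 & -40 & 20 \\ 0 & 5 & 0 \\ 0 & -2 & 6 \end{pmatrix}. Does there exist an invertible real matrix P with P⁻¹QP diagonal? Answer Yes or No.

Yes

Characteristic polynomial: p(μ) = μ^3 - 7μ^2 - 14μ + 120 = (μ - 6)(μ - 5)(μ + 4).
All 3 eigenvalues are distinct, so Q is diagonalizable.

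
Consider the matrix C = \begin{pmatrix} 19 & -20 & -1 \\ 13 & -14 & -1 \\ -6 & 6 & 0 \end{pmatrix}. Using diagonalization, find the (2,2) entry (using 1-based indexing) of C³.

Characteristic polynomial: λ^3 - 5λ^2 - 6λ = λ(λ - 6)(λ + 1), so the eigenvalues are -1, 0, 6.
λ=6: eigenvector (3, 2, -1).
λ=0: eigenvector (-1, -1, 1).
λ=-1: eigenvector (1, 1, 0).
P = [[3, -1, 1], [2, -1, 1], [-1, 1, 0]], D = diag(6, 0, -1), P⁻¹ = [[1, -1, 0], [1, -1, 1], [-1, 2, 1]].
C³ = P·diag(216, 0, -1)·P⁻¹ = [[649, -650, -1], [433, -434, -1], [-216, 216, 0]].
The requested entry is -434.

-434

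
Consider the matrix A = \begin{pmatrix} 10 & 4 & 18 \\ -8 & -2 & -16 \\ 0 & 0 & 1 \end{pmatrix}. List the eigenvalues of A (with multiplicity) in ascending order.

Characteristic polynomial: p(λ) = λ^3 - 9λ^2 + 20λ - 12 = (λ - 6)(λ - 2)(λ - 1).
Roots (with multiplicity): 1, 2, 6.

1, 2, 6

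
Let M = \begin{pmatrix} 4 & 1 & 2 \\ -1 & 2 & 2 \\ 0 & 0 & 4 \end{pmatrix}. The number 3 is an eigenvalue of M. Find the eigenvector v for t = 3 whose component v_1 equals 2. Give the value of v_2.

M − 3I = [[1, 1, 2], [-1, -1, 2], [0, 0, 1]].
Solving (M − 3I)v = 0 gives the eigenspace spanned by (2, -2, 0).
With v_1 = 2, v = (2, -2, 0), so v_2 = -2.

-2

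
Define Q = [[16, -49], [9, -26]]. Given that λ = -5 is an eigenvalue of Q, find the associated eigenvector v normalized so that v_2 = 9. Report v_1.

21

Q + 5I = [[21, -49], [9, -21]].
Solving (Q + 5I)v = 0 gives the eigenspace spanned by (21, 9).
With v_2 = 9, v = (21, 9), so v_1 = 21.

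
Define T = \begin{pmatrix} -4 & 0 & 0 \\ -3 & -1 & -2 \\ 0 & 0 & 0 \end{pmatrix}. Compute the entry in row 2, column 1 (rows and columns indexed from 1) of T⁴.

255

Characteristic polynomial: μ^3 + 5μ^2 + 4μ = μ(μ + 1)(μ + 4), so the eigenvalues are -4, -1, 0.
μ=-4: eigenvector (1, 1, 0).
μ=-1: eigenvector (0, 1, 0).
μ=0: eigenvector (0, -2, 1).
P = [[1, 0, 0], [1, 1, -2], [0, 0, 1]], D = diag(-4, -1, 0), P⁻¹ = [[1, 0, 0], [-1, 1, 2], [0, 0, 1]].
T⁴ = P·diag(256, 1, 0)·P⁻¹ = [[256, 0, 0], [255, 1, 2], [0, 0, 0]].
The requested entry is 255.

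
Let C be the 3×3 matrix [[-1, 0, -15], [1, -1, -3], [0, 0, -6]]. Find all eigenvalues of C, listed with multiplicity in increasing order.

-6, -1, -1

Characteristic polynomial: p(λ) = λ^3 + 8λ^2 + 13λ + 6 = (λ + 1)^2(λ + 6).
Roots (with multiplicity): -6, -1, -1.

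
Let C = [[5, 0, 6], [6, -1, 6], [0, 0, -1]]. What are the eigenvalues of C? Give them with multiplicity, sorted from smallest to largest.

-1, -1, 5

Characteristic polynomial: p(r) = r^3 - 3r^2 - 9r - 5 = (r - 5)(r + 1)^2.
Roots (with multiplicity): -1, -1, 5.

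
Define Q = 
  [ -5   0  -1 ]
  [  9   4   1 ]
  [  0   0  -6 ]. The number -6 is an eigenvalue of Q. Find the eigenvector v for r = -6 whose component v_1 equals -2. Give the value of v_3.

Q + 6I = [[1, 0, -1], [9, 10, 1], [0, 0, 0]].
Solving (Q + 6I)v = 0 gives the eigenspace spanned by (-2, 2, -2).
With v_1 = -2, v = (-2, 2, -2), so v_3 = -2.

-2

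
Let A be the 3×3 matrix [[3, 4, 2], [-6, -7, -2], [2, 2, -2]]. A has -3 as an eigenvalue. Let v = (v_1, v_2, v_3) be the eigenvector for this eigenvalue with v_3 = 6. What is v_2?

A + 3I = [[6, 4, 2], [-6, -4, -2], [2, 2, 1]].
Solving (A + 3I)v = 0 gives the eigenspace spanned by (0, -3, 6).
With v_3 = 6, v = (0, -3, 6), so v_2 = -3.

-3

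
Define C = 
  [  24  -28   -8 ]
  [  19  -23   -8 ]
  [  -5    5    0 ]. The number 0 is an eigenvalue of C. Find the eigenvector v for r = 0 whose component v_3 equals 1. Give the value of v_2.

-2

C = [[24, -28, -8], [19, -23, -8], [-5, 5, 0]].
Solving (C)v = 0 gives the eigenspace spanned by (-2, -2, 1).
With v_3 = 1, v = (-2, -2, 1), so v_2 = -2.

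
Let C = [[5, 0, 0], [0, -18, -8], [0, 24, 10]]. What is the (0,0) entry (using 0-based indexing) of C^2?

Characteristic polynomial: r^3 + 3r^2 - 28r - 60 = (r - 5)(r + 2)(r + 6), so the eigenvalues are -6, -2, 5.
r=-6: eigenvector (0, 2, -3).
r=-2: eigenvector (0, 1, -2).
r=5: eigenvector (1, 0, 0).
P = [[0, 0, 1], [2, 1, 0], [-3, -2, 0]], D = diag(-6, -2, 5), P⁻¹ = [[0, 2, 1], [0, -3, -2], [1, 0, 0]].
C² = P·diag(36, 4, 25)·P⁻¹ = [[25, 0, 0], [0, 132, 64], [0, -192, -92]].
The requested entry is 25.

25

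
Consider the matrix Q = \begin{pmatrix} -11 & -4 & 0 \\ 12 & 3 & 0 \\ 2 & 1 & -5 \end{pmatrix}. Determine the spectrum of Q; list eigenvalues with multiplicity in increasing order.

Characteristic polynomial: p(λ) = λ^3 + 13λ^2 + 55λ + 75 = (λ + 3)(λ + 5)^2.
Roots (with multiplicity): -5, -5, -3.

-5, -5, -3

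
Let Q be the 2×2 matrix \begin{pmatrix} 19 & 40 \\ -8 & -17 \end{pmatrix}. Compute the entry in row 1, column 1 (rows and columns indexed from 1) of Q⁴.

401

Characteristic polynomial: μ^2 - 2μ - 3 = (μ - 3)(μ + 1), so the eigenvalues are -1, 3.
μ=3: eigenvector (-5, 2).
μ=-1: eigenvector (2, -1).
P = [[-5, 2], [2, -1]], D = diag(3, -1), P⁻¹ = [[-1, -2], [-2, -5]].
Q⁴ = P·diag(81, 1)·P⁻¹ = [[401, 800], [-160, -319]].
The requested entry is 401.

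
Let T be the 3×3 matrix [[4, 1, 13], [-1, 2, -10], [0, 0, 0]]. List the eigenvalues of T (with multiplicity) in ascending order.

Characteristic polynomial: p(r) = r^3 - 6r^2 + 9r = r(r - 3)^2.
Roots (with multiplicity): 0, 3, 3.

0, 3, 3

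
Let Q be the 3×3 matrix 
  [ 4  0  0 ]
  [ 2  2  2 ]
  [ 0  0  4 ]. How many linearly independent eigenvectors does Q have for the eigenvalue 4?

Q − 4I = [[0, 0, 0], [2, -2, 2], [0, 0, 0]].
This matrix has rank 1, so its null space has dimension 3 − 1 = 2.

2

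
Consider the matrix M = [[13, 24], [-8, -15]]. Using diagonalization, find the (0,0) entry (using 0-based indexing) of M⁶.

Characteristic polynomial: s^2 + 2s - 3 = (s - 1)(s + 3), so the eigenvalues are -3, 1.
s=1: eigenvector (-2, 1).
s=-3: eigenvector (-3, 2).
P = [[-2, -3], [1, 2]], D = diag(1, -3), P⁻¹ = [[-2, -3], [1, 2]].
M⁶ = P·diag(1, 729)·P⁻¹ = [[-2183, -4368], [1456, 2913]].
The requested entry is -2183.

-2183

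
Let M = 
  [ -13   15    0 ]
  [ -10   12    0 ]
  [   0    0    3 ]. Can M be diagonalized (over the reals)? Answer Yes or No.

Characteristic polynomial: p(λ) = λ^3 - 2λ^2 - 9λ + 18 = (λ - 3)(λ - 2)(λ + 3).
All 3 eigenvalues are distinct, so M is diagonalizable.

Yes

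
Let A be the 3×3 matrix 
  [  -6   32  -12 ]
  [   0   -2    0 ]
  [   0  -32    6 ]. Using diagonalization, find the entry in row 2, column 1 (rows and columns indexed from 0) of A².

-128

Characteristic polynomial: μ^3 + 2μ^2 - 36μ - 72 = (μ - 6)(μ + 2)(μ + 6), so the eigenvalues are -6, -2, 6.
μ=-6: eigenvector (1, 0, 0).
μ=-2: eigenvector (-4, 1, 4).
μ=6: eigenvector (-1, 0, 1).
P = [[1, -4, -1], [0, 1, 0], [0, 4, 1]], D = diag(-6, -2, 6), P⁻¹ = [[1, 0, 1], [0, 1, 0], [0, -4, 1]].
A² = P·diag(36, 4, 36)·P⁻¹ = [[36, 128, 0], [0, 4, 0], [0, -128, 36]].
The requested entry is -128.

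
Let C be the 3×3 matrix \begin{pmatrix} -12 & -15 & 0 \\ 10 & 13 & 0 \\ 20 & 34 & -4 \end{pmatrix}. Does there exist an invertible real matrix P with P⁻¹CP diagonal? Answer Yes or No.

Characteristic polynomial: p(λ) = λ^3 + 3λ^2 - 10λ - 24 = (λ - 3)(λ + 2)(λ + 4).
All 3 eigenvalues are distinct, so C is diagonalizable.

Yes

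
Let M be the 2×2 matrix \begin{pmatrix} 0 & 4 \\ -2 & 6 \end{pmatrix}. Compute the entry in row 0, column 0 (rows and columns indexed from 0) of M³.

-48

Characteristic polynomial: s^2 - 6s + 8 = (s - 4)(s - 2), so the eigenvalues are 2, 4.
s=4: eigenvector (-1, -1).
s=2: eigenvector (-2, -1).
P = [[-1, -2], [-1, -1]], D = diag(4, 2), P⁻¹ = [[1, -2], [-1, 1]].
M³ = P·diag(64, 8)·P⁻¹ = [[-48, 112], [-56, 120]].
The requested entry is -48.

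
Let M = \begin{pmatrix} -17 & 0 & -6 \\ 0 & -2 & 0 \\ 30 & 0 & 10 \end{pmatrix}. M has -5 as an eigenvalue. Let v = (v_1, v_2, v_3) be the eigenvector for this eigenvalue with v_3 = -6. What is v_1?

3

M + 5I = [[-12, 0, -6], [0, 3, 0], [30, 0, 15]].
Solving (M + 5I)v = 0 gives the eigenspace spanned by (3, 0, -6).
With v_3 = -6, v = (3, 0, -6), so v_1 = 3.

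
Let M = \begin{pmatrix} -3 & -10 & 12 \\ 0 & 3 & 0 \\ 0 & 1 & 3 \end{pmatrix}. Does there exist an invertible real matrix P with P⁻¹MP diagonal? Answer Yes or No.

Characteristic polynomial: p(r) = r^3 - 3r^2 - 9r + 27 = (r - 3)^2(r + 3).
r = 3 has algebraic multiplicity 2; rank(M − 3I) = 2, so geometric multiplicity = 1.
Geometric multiplicity < algebraic multiplicity, so M is not diagonalizable.

No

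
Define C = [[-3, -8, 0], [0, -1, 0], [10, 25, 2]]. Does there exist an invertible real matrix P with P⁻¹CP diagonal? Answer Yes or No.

Yes

Characteristic polynomial: p(s) = s^3 + 2s^2 - 5s - 6 = (s - 2)(s + 1)(s + 3).
All 3 eigenvalues are distinct, so C is diagonalizable.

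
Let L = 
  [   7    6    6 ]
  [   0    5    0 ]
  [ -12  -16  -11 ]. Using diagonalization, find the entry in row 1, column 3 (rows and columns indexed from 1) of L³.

126

Characteristic polynomial: r^3 - r^2 - 25r + 25 = (r - 5)(r - 1)(r + 5), so the eigenvalues are -5, 1, 5.
r=5: eigenvector (0, 1, -1).
r=1: eigenvector (1, 0, -1).
r=-5: eigenvector (-1, 0, 2).
P = [[0, 1, -1], [1, 0, 0], [-1, -1, 2]], D = diag(5, 1, -5), P⁻¹ = [[0, 1, 0], [2, 1, 1], [1, 1, 1]].
L³ = P·diag(125, 1, -125)·P⁻¹ = [[127, 126, 126], [0, 125, 0], [-252, -376, -251]].
The requested entry is 126.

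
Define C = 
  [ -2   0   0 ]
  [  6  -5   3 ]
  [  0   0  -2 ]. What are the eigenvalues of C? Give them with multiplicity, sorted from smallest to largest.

-5, -2, -2

Characteristic polynomial: p(μ) = μ^3 + 9μ^2 + 24μ + 20 = (μ + 2)^2(μ + 5).
Roots (with multiplicity): -5, -2, -2.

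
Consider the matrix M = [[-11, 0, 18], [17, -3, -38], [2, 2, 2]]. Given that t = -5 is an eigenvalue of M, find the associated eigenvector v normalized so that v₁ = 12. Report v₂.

M + 5I = [[-6, 0, 18], [17, 2, -38], [2, 2, 7]].
Solving (M + 5I)v = 0 gives the eigenspace spanned by (12, -26, 4).
With v₁ = 12, v = (12, -26, 4), so v₂ = -26.

-26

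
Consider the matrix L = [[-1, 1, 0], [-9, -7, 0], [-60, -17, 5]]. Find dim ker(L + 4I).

1

L + 4I = [[3, 1, 0], [-9, -3, 0], [-60, -17, 9]].
This matrix has rank 2, so its null space has dimension 3 − 2 = 1.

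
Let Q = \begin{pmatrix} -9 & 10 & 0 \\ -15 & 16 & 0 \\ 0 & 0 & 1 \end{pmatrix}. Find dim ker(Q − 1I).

2

Q − 1I = [[-10, 10, 0], [-15, 15, 0], [0, 0, 0]].
This matrix has rank 1, so its null space has dimension 3 − 1 = 2.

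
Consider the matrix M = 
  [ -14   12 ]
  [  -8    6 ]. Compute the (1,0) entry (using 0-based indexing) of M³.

-416

Characteristic polynomial: λ^2 + 8λ + 12 = (λ + 2)(λ + 6), so the eigenvalues are -6, -2.
λ=-6: eigenvector (3, 2).
λ=-2: eigenvector (1, 1).
P = [[3, 1], [2, 1]], D = diag(-6, -2), P⁻¹ = [[1, -1], [-2, 3]].
M³ = P·diag(-216, -8)·P⁻¹ = [[-632, 624], [-416, 408]].
The requested entry is -416.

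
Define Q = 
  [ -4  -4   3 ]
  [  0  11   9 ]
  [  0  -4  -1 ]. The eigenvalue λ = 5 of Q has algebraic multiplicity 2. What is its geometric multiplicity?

1

Q − 5I = [[-9, -4, 3], [0, 6, 9], [0, -4, -6]].
This matrix has rank 2, so its null space has dimension 3 − 2 = 1.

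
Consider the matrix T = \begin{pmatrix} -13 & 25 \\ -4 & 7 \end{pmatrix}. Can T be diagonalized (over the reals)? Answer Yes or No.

No

Characteristic polynomial: p(λ) = λ^2 + 6λ + 9 = (λ + 3)^2.
λ = -3 has algebraic multiplicity 2; rank(T + 3I) = 1, so geometric multiplicity = 1.
Geometric multiplicity < algebraic multiplicity, so T is not diagonalizable.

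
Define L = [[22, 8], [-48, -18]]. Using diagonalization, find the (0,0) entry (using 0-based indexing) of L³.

Characteristic polynomial: μ^2 - 4μ - 12 = (μ - 6)(μ + 2), so the eigenvalues are -2, 6.
μ=-2: eigenvector (1, -3).
μ=6: eigenvector (1, -2).
P = [[1, 1], [-3, -2]], D = diag(-2, 6), P⁻¹ = [[-2, -1], [3, 1]].
L³ = P·diag(-8, 216)·P⁻¹ = [[664, 224], [-1344, -456]].
The requested entry is 664.

664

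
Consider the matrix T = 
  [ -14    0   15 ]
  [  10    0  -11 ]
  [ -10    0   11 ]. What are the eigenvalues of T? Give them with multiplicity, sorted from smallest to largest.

-4, 0, 1

Characteristic polynomial: p(r) = r^3 + 3r^2 - 4r = r(r - 1)(r + 4).
Roots (with multiplicity): -4, 0, 1.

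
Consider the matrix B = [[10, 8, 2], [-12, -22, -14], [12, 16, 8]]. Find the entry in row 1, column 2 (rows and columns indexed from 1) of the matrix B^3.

416

Characteristic polynomial: t^3 + 4t^2 - 20t - 48 = (t - 4)(t + 2)(t + 6), so the eigenvalues are -6, -2, 4.
t=-6: eigenvector (-2, 5, -4).
t=4: eigenvector (1, -1, 1).
t=-2: eigenvector (1, -2, 2).
P = [[-2, 1, 1], [5, -1, -2], [-4, 1, 2]], D = diag(-6, 4, -2), P⁻¹ = [[0, 1, 1], [2, 0, -1], [-1, 2, 3]].
B³ = P·diag(-216, 64, -8)·P⁻¹ = [[136, 416, 344], [-144, -1048, -968], [144, 832, 752]].
The requested entry is 416.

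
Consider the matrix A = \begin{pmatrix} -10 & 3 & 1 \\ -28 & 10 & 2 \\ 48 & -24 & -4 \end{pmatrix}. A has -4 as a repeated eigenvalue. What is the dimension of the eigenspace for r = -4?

1

A + 4I = [[-6, 3, 1], [-28, 14, 2], [48, -24, 0]].
This matrix has rank 2, so its null space has dimension 3 − 2 = 1.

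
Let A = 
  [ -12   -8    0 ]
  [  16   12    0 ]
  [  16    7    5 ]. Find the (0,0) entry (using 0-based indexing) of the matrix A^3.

Characteristic polynomial: μ^3 - 5μ^2 - 16μ + 80 = (μ - 5)(μ - 4)(μ + 4), so the eigenvalues are -4, 4, 5.
μ=4: eigenvector (-1, 2, 2).
μ=-4: eigenvector (1, -1, -1).
μ=5: eigenvector (0, 0, 1).
P = [[-1, 1, 0], [2, -1, 0], [2, -1, 1]], D = diag(4, -4, 5), P⁻¹ = [[1, 1, 0], [2, 1, 0], [0, -1, 1]].
A³ = P·diag(64, -64, 125)·P⁻¹ = [[-192, -128, 0], [256, 192, 0], [256, 67, 125]].
The requested entry is -192.

-192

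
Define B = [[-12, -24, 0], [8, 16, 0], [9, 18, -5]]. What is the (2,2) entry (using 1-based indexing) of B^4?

1024

Characteristic polynomial: μ^3 + μ^2 - 20μ = μ(μ - 4)(μ + 5), so the eigenvalues are -5, 0, 4.
μ=4: eigenvector (-3, 2, 1).
μ=0: eigenvector (-2, 1, 0).
μ=-5: eigenvector (0, 0, 1).
P = [[-3, -2, 0], [2, 1, 0], [1, 0, 1]], D = diag(4, 0, -5), P⁻¹ = [[1, 2, 0], [-2, -3, 0], [-1, -2, 1]].
B⁴ = P·diag(256, 0, 625)·P⁻¹ = [[-768, -1536, 0], [512, 1024, 0], [-369, -738, 625]].
The requested entry is 1024.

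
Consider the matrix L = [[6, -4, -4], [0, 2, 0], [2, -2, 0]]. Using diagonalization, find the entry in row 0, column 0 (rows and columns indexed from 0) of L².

Characteristic polynomial: s^3 - 8s^2 + 20s - 16 = (s - 4)(s - 2)^2, so the eigenvalues are 2, 2, 4.
s=2: eigenvector (-1, 0, -1).
s=4: eigenvector (2, 0, 1).
s=2: eigenvector (2, 1, 1).
P = [[-1, 2, 2], [0, 0, 1], [-1, 1, 1]], D = diag(2, 4, 2), P⁻¹ = [[1, 0, -2], [1, -1, -1], [0, 1, 0]].
L² = P·diag(4, 16, 4)·P⁻¹ = [[28, -24, -24], [0, 4, 0], [12, -12, -8]].
The requested entry is 28.

28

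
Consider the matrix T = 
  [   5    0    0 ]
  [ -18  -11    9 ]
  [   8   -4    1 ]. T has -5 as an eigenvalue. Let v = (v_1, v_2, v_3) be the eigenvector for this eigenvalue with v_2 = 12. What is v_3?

8

T + 5I = [[10, 0, 0], [-18, -6, 9], [8, -4, 6]].
Solving (T + 5I)v = 0 gives the eigenspace spanned by (0, 12, 8).
With v_2 = 12, v = (0, 12, 8), so v_3 = 8.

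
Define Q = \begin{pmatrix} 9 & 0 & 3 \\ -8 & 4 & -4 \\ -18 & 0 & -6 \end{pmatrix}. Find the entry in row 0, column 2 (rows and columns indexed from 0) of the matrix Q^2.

Characteristic polynomial: s^3 - 7s^2 + 12s = s(s - 4)(s - 3), so the eigenvalues are 0, 3, 4.
s=3: eigenvector (-1, 0, 2).
s=0: eigenvector (1, -1, -3).
s=4: eigenvector (0, 1, 0).
P = [[-1, 1, 0], [0, -1, 1], [2, -3, 0]], D = diag(3, 0, 4), P⁻¹ = [[-3, 0, -1], [-2, 0, -1], [-2, 1, -1]].
Q² = P·diag(9, 0, 16)·P⁻¹ = [[27, 0, 9], [-32, 16, -16], [-54, 0, -18]].
The requested entry is 9.

9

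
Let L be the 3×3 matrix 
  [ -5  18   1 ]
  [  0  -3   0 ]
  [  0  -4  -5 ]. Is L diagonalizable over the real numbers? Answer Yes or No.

No

Characteristic polynomial: p(r) = r^3 + 13r^2 + 55r + 75 = (r + 3)(r + 5)^2.
r = -5 has algebraic multiplicity 2; rank(L + 5I) = 2, so geometric multiplicity = 1.
Geometric multiplicity < algebraic multiplicity, so L is not diagonalizable.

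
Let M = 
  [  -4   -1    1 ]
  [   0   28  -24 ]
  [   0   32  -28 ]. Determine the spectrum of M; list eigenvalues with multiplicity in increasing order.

-4, -4, 4

Characteristic polynomial: p(t) = t^3 + 4t^2 - 16t - 64 = (t - 4)(t + 4)^2.
Roots (with multiplicity): -4, -4, 4.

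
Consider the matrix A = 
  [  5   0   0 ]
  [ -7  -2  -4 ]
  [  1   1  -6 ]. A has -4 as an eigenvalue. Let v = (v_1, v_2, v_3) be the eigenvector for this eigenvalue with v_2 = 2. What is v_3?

A + 4I = [[9, 0, 0], [-7, 2, -4], [1, 1, -2]].
Solving (A + 4I)v = 0 gives the eigenspace spanned by (0, 2, 1).
With v_2 = 2, v = (0, 2, 1), so v_3 = 1.

1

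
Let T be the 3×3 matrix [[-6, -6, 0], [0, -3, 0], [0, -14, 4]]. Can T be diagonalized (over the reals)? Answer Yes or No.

Characteristic polynomial: p(s) = s^3 + 5s^2 - 18s - 72 = (s - 4)(s + 3)(s + 6).
All 3 eigenvalues are distinct, so T is diagonalizable.

Yes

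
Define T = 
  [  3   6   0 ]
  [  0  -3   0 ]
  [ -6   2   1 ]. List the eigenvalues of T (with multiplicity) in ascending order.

Characteristic polynomial: p(μ) = μ^3 - μ^2 - 9μ + 9 = (μ - 3)(μ - 1)(μ + 3).
Roots (with multiplicity): -3, 1, 3.

-3, 1, 3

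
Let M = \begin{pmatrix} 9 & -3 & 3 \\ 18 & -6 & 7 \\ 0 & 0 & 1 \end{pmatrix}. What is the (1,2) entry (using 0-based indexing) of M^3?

Characteristic polynomial: r^3 - 4r^2 + 3r = r(r - 3)(r - 1), so the eigenvalues are 0, 1, 3.
r=0: eigenvector (1, 3, 0).
r=3: eigenvector (-1, -2, 0).
r=1: eigenvector (0, 1, 1).
P = [[1, -1, 0], [3, -2, 1], [0, 0, 1]], D = diag(0, 3, 1), P⁻¹ = [[-2, 1, -1], [-3, 1, -1], [0, 0, 1]].
M³ = P·diag(0, 27, 1)·P⁻¹ = [[81, -27, 27], [162, -54, 55], [0, 0, 1]].
The requested entry is 55.

55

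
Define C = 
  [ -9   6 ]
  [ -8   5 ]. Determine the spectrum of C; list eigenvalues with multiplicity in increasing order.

-3, -1

Characteristic polynomial: p(λ) = λ^2 + 4λ + 3 = (λ + 1)(λ + 3).
Roots (with multiplicity): -3, -1.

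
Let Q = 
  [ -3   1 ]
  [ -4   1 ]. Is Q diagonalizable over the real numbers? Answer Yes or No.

No

Characteristic polynomial: p(λ) = λ^2 + 2λ + 1 = (λ + 1)^2.
λ = -1 has algebraic multiplicity 2; rank(Q + 1I) = 1, so geometric multiplicity = 1.
Geometric multiplicity < algebraic multiplicity, so Q is not diagonalizable.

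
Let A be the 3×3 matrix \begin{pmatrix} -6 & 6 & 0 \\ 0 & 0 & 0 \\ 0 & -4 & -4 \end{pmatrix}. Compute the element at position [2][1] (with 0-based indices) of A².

Characteristic polynomial: t^3 + 10t^2 + 24t = t(t + 4)(t + 6), so the eigenvalues are -6, -4, 0.
t=-4: eigenvector (0, 0, 1).
t=0: eigenvector (1, 1, -1).
t=-6: eigenvector (1, 0, 0).
P = [[0, 1, 1], [0, 1, 0], [1, -1, 0]], D = diag(-4, 0, -6), P⁻¹ = [[0, 1, 1], [0, 1, 0], [1, -1, 0]].
A² = P·diag(16, 0, 36)·P⁻¹ = [[36, -36, 0], [0, 0, 0], [0, 16, 16]].
The requested entry is 16.

16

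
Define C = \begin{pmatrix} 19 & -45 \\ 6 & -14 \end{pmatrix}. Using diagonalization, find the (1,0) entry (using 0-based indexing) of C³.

Characteristic polynomial: μ^2 - 5μ + 4 = (μ - 4)(μ - 1), so the eigenvalues are 1, 4.
μ=4: eigenvector (3, 1).
μ=1: eigenvector (-5, -2).
P = [[3, -5], [1, -2]], D = diag(4, 1), P⁻¹ = [[2, -5], [1, -3]].
C³ = P·diag(64, 1)·P⁻¹ = [[379, -945], [126, -314]].
The requested entry is 126.

126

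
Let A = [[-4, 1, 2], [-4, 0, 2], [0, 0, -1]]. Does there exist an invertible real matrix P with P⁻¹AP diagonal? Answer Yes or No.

No

Characteristic polynomial: p(r) = r^3 + 5r^2 + 8r + 4 = (r + 1)(r + 2)^2.
r = -2 has algebraic multiplicity 2; rank(A + 2I) = 2, so geometric multiplicity = 1.
Geometric multiplicity < algebraic multiplicity, so A is not diagonalizable.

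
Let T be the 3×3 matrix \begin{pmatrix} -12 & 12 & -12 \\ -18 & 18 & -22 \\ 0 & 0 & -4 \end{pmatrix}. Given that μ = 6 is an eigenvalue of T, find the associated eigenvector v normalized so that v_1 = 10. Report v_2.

15

T − 6I = [[-18, 12, -12], [-18, 12, -22], [0, 0, -10]].
Solving (T − 6I)v = 0 gives the eigenspace spanned by (10, 15, 0).
With v_1 = 10, v = (10, 15, 0), so v_2 = 15.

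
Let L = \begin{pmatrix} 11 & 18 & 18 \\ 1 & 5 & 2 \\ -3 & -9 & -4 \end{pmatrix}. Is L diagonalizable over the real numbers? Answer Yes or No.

No

Characteristic polynomial: p(t) = t^3 - 12t^2 + 45t - 50 = (t - 5)^2(t - 2).
t = 5 has algebraic multiplicity 2; rank(L − 5I) = 2, so geometric multiplicity = 1.
Geometric multiplicity < algebraic multiplicity, so L is not diagonalizable.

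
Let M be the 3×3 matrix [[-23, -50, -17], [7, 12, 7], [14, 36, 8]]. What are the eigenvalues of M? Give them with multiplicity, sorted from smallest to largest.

-6, -2, 5

Characteristic polynomial: p(μ) = μ^3 + 3μ^2 - 28μ - 60 = (μ - 5)(μ + 2)(μ + 6).
Roots (with multiplicity): -6, -2, 5.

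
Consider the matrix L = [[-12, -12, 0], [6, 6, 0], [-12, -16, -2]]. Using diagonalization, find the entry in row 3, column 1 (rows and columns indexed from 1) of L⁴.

2592

Characteristic polynomial: s^3 + 8s^2 + 12s = s(s + 2)(s + 6), so the eigenvalues are -6, -2, 0.
s=-6: eigenvector (2, -1, 2).
s=0: eigenvector (1, -1, 2).
s=-2: eigenvector (0, 0, 1).
P = [[2, 1, 0], [-1, -1, 0], [2, 2, 1]], D = diag(-6, 0, -2), P⁻¹ = [[1, 1, 0], [-1, -2, 0], [0, 2, 1]].
L⁴ = P·diag(1296, 0, 16)·P⁻¹ = [[2592, 2592, 0], [-1296, -1296, 0], [2592, 2624, 16]].
The requested entry is 2592.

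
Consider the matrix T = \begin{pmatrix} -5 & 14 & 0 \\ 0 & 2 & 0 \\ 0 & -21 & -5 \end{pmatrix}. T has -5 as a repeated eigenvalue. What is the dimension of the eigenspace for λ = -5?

2

T + 5I = [[0, 14, 0], [0, 7, 0], [0, -21, 0]].
This matrix has rank 1, so its null space has dimension 3 − 1 = 2.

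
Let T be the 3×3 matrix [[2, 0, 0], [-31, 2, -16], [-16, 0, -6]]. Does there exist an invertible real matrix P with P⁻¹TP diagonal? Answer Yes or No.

No

Characteristic polynomial: p(r) = r^3 + 2r^2 - 20r + 24 = (r - 2)^2(r + 6).
r = 2 has algebraic multiplicity 2; rank(T − 2I) = 2, so geometric multiplicity = 1.
Geometric multiplicity < algebraic multiplicity, so T is not diagonalizable.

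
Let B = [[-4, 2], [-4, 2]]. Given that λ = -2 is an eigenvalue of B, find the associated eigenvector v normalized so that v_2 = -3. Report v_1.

-3

B + 2I = [[-2, 2], [-4, 4]].
Solving (B + 2I)v = 0 gives the eigenspace spanned by (-3, -3).
With v_2 = -3, v = (-3, -3), so v_1 = -3.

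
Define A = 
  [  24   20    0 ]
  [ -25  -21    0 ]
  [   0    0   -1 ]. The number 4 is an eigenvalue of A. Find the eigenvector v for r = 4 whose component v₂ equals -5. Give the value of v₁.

5

A − 4I = [[20, 20, 0], [-25, -25, 0], [0, 0, -5]].
Solving (A − 4I)v = 0 gives the eigenspace spanned by (5, -5, 0).
With v₂ = -5, v = (5, -5, 0), so v₁ = 5.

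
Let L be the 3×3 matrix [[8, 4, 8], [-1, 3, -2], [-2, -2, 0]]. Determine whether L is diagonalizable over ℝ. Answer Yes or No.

Yes

Characteristic polynomial: p(r) = r^3 - 11r^2 + 40r - 48 = (r - 4)^2(r - 3).
r = 4 has algebraic multiplicity 2; rank(L − 4I) = 1, so geometric multiplicity = 2.
Every eigenvalue has geometric = algebraic multiplicity, so L is diagonalizable.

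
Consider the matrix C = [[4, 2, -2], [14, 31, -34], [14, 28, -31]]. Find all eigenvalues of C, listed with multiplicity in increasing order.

Characteristic polynomial: p(λ) = λ^3 - 4λ^2 - 9λ + 36 = (λ - 4)(λ - 3)(λ + 3).
Roots (with multiplicity): -3, 3, 4.

-3, 3, 4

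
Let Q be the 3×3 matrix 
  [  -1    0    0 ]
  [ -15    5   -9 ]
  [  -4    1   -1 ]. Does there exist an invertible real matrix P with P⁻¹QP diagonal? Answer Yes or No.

No

Characteristic polynomial: p(μ) = μ^3 - 3μ^2 + 4 = (μ - 2)^2(μ + 1).
μ = 2 has algebraic multiplicity 2; rank(Q − 2I) = 2, so geometric multiplicity = 1.
Geometric multiplicity < algebraic multiplicity, so Q is not diagonalizable.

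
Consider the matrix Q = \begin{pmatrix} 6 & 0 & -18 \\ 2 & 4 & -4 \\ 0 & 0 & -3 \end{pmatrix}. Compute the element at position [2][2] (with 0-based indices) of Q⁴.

Characteristic polynomial: λ^3 - 7λ^2 - 6λ + 72 = (λ - 6)(λ - 4)(λ + 3), so the eigenvalues are -3, 4, 6.
λ=4: eigenvector (0, 1, 0).
λ=6: eigenvector (1, 1, 0).
λ=-3: eigenvector (2, 0, 1).
P = [[0, 1, 2], [1, 1, 0], [0, 0, 1]], D = diag(4, 6, -3), P⁻¹ = [[-1, 1, 2], [1, 0, -2], [0, 0, 1]].
Q⁴ = P·diag(256, 1296, 81)·P⁻¹ = [[1296, 0, -2430], [1040, 256, -2080], [0, 0, 81]].
The requested entry is 81.

81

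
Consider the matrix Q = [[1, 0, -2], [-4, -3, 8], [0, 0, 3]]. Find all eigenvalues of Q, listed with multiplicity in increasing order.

-3, 1, 3

Characteristic polynomial: p(s) = s^3 - s^2 - 9s + 9 = (s - 3)(s - 1)(s + 3).
Roots (with multiplicity): -3, 1, 3.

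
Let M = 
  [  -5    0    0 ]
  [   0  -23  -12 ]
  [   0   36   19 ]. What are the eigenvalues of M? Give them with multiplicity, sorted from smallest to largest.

Characteristic polynomial: p(r) = r^3 + 9r^2 + 15r - 25 = (r - 1)(r + 5)^2.
Roots (with multiplicity): -5, -5, 1.

-5, -5, 1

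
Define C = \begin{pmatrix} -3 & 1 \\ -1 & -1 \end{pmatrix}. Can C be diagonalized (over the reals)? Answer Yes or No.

Characteristic polynomial: p(s) = s^2 + 4s + 4 = (s + 2)^2.
s = -2 has algebraic multiplicity 2; rank(C + 2I) = 1, so geometric multiplicity = 1.
Geometric multiplicity < algebraic multiplicity, so C is not diagonalizable.

No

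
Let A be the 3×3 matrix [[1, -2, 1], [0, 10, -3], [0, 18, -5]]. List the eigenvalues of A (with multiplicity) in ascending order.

1, 1, 4

Characteristic polynomial: p(r) = r^3 - 6r^2 + 9r - 4 = (r - 4)(r - 1)^2.
Roots (with multiplicity): 1, 1, 4.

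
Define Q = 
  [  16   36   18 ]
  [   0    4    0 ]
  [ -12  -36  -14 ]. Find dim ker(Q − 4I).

2

Q − 4I = [[12, 36, 18], [0, 0, 0], [-12, -36, -18]].
This matrix has rank 1, so its null space has dimension 3 − 1 = 2.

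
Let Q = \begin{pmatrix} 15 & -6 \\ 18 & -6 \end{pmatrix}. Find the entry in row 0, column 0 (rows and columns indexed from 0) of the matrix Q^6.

Characteristic polynomial: r^2 - 9r + 18 = (r - 6)(r - 3), so the eigenvalues are 3, 6.
r=3: eigenvector (-1, -2).
r=6: eigenvector (2, 3).
P = [[-1, 2], [-2, 3]], D = diag(3, 6), P⁻¹ = [[3, -2], [2, -1]].
Q⁶ = P·diag(729, 46656)·P⁻¹ = [[184437, -91854], [275562, -137052]].
The requested entry is 184437.

184437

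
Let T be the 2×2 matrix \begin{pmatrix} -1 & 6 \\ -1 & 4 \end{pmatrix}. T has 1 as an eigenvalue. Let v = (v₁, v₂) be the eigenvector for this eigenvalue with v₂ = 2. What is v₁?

T − 1I = [[-2, 6], [-1, 3]].
Solving (T − 1I)v = 0 gives the eigenspace spanned by (6, 2).
With v₂ = 2, v = (6, 2), so v₁ = 6.

6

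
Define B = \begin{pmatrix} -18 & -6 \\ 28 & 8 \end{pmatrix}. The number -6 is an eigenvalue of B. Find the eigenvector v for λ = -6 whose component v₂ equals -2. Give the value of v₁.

B + 6I = [[-12, -6], [28, 14]].
Solving (B + 6I)v = 0 gives the eigenspace spanned by (1, -2).
With v₂ = -2, v = (1, -2), so v₁ = 1.

1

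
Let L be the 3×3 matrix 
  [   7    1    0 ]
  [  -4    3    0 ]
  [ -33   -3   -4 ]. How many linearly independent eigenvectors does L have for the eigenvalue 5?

L − 5I = [[2, 1, 0], [-4, -2, 0], [-33, -3, -9]].
This matrix has rank 2, so its null space has dimension 3 − 2 = 1.

1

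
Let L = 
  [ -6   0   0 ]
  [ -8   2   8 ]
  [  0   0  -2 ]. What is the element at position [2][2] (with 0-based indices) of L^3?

-8

Characteristic polynomial: λ^3 + 6λ^2 - 4λ - 24 = (λ - 2)(λ + 2)(λ + 6), so the eigenvalues are -6, -2, 2.
λ=2: eigenvector (0, 1, 0).
λ=-6: eigenvector (1, 1, 0).
λ=-2: eigenvector (0, -2, 1).
P = [[0, 1, 0], [1, 1, -2], [0, 0, 1]], D = diag(2, -6, -2), P⁻¹ = [[-1, 1, 2], [1, 0, 0], [0, 0, 1]].
L³ = P·diag(8, -216, -8)·P⁻¹ = [[-216, 0, 0], [-224, 8, 32], [0, 0, -8]].
The requested entry is -8.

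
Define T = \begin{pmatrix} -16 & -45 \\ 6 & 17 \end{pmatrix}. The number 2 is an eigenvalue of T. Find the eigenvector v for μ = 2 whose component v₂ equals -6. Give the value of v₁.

15

T − 2I = [[-18, -45], [6, 15]].
Solving (T − 2I)v = 0 gives the eigenspace spanned by (15, -6).
With v₂ = -6, v = (15, -6), so v₁ = 15.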